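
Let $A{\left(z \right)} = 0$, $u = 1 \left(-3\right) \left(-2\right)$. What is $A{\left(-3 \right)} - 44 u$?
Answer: $-264$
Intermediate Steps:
$u = 6$ ($u = \left(-3\right) \left(-2\right) = 6$)
$A{\left(-3 \right)} - 44 u = 0 - 264 = -264$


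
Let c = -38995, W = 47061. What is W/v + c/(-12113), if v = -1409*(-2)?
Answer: 679937803/34134434 ≈ 19.919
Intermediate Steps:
v = 2818
W/v + c/(-12113) = 47061/2818 - 38995/(-12113) = 47061*(1/2818) - 38995*(-1/12113) = 47061/2818 + 38995/12113 = 679937803/34134434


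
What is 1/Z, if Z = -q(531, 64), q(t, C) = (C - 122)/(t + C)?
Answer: 595/58 ≈ 10.259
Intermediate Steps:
q(t, C) = (-122 + C)/(C + t)
Z = 58/595 (Z = -(-122 + 64)/(64 + 531) = -(-58)/595 = -1*(-58/595) = 58/595 ≈ 0.097479)
1/Z = 1/(58/595) = 595/58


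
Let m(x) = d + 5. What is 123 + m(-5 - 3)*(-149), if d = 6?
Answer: -1516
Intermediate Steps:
m(x) = 11 (m(x) = 6 + 5 = 11)
123 + m(-5 - 3)*(-149) = 123 + 11*(-149) = 123 - 1639 = -1516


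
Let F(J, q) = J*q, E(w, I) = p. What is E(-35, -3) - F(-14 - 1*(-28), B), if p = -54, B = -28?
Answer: 338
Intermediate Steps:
E(w, I) = -54
E(-35, -3) - F(-14 - 1*(-28), B) = -54 - (-14 - 1*(-28))*(-28) = -54 - (-14 + 28)*(-28) = -54 - 14*(-28) = -54 - 1*(-392) = -54 + 392 = 338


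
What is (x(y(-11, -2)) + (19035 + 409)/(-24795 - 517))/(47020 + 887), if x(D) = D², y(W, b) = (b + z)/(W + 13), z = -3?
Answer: 11563/101051832 ≈ 0.00011443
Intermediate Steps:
y(W, b) = (-3 + b)/(13 + W) (y(W, b) = (b - 3)/(W + 13) = (-3 + b)/(13 + W))
(x(y(-11, -2)) + (19035 + 409)/(-24795 - 517))/(47020 + 887) = (((-3 - 2)/(13 - 11))² + (19035 + 409)/(-24795 - 517))/(47020 + 887) = ((-5/2)² + 19444/(-25312))/47907 = (((½)*(-5))² + 19444*(-1/25312))*(1/47907) = ((-5/2)² - 4861/6328)*(1/47907) = (25/4 - 4861/6328)*(1/47907) = (34689/6328)*(1/47907) = 11563/101051832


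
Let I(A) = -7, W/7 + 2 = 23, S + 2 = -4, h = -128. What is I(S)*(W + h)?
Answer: -133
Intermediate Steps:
S = -6 (S = -2 - 4 = -6)
W = 147 (W = -14 + 7*23 = -14 + 161 = 147)
I(S)*(W + h) = -7*(147 - 128) = -7*19 = -133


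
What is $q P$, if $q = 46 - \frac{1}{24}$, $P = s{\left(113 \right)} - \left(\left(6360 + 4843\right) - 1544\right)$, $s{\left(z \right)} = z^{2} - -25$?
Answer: $\frac{1152635}{8} \approx 1.4408 \cdot 10^{5}$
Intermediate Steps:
$s{\left(z \right)} = 25 + z^{2}$ ($s{\left(z \right)} = z^{2} + 25 = 25 + z^{2}$)
$P = 3135$ ($P = \left(25 + 113^{2}\right) - \left(\left(6360 + 4843\right) - 1544\right) = \left(25 + 12769\right) - \left(11203 - 1544\right) = 12794 - 9659 = 3135$)
$q = \frac{1103}{24}$ ($q = 46 - \frac{1}{24} = \frac{1103}{24} \approx 45.958$)
$q P = \frac{1103}{24} \cdot 3135 = \frac{1152635}{8}$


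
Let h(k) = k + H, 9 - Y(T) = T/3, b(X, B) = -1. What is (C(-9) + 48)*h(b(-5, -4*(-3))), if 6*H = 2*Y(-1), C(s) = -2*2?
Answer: 836/9 ≈ 92.889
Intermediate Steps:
Y(T) = 9 - T/3
C(s) = -4
H = 28/9 (H = (2*(9 - 1/3*(-1)))/6 = (2*(9 + 1/3))/6 = (2*(28/3))/6 = (1/6)*(56/3) = 28/9 ≈ 3.1111)
h(k) = 28/9 + k (h(k) = k + 28/9 = 28/9 + k)
(C(-9) + 48)*h(b(-5, -4*(-3))) = (-4 + 48)*(28/9 - 1) = 44*(19/9) = 836/9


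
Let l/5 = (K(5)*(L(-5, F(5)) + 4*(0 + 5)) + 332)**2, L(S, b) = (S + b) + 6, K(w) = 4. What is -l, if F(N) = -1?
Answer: -848720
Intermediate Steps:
L(S, b) = 6 + S + b
l = 848720 (l = 5*(4*((6 - 5 - 1) + 4*(0 + 5)) + 332)**2 = 5*(4*(0 + 4*5) + 332)**2 = 5*(4*(0 + 20) + 332)**2 = 5*(4*20 + 332)**2 = 5*(80 + 332)**2 = 5*412**2 = 5*169744 = 848720)
-l = -1*848720 = -848720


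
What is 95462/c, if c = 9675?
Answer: 95462/9675 ≈ 9.8669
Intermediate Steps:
95462/c = 95462/9675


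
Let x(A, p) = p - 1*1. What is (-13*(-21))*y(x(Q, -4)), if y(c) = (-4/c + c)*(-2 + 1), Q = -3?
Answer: 5733/5 ≈ 1146.6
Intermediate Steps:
x(A, p) = -1 + p (x(A, p) = p - 1 = -1 + p)
y(c) = -c + 4/c (y(c) = (c - 4/c)*(-1) = -c + 4/c)
(-13*(-21))*y(x(Q, -4)) = (-13*(-21))*(-(-1 - 4) + 4/(-1 - 4)) = 273*(-1*(-5) + 4/(-5)) = 273*(5 + 4*(-⅕)) = 273*(5 - ⅘) = 273*(21/5) = 5733/5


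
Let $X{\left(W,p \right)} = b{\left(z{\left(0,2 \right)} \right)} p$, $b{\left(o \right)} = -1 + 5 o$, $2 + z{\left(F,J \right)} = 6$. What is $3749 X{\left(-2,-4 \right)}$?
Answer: $-284924$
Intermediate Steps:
$z{\left(F,J \right)} = 4$ ($z{\left(F,J \right)} = -2 + 6 = 4$)
$X{\left(W,p \right)} = 19 p$ ($X{\left(W,p \right)} = \left(-1 + 5 \cdot 4\right) p = \left(-1 + 20\right) p = 19 p$)
$3749 X{\left(-2,-4 \right)} = 3749 \cdot 19 \left(-4\right) = 3749 \left(-76\right) = -284924$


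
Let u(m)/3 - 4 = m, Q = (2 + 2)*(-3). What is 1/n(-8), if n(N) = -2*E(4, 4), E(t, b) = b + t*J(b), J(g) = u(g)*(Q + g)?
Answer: 1/1528 ≈ 0.00065445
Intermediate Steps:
Q = -12 (Q = 4*(-3) = -12)
u(m) = 12 + 3*m
J(g) = (-12 + g)*(12 + 3*g) (J(g) = (12 + 3*g)*(-12 + g) = (-12 + g)*(12 + 3*g))
E(t, b) = b + 3*t*(-12 + b)*(4 + b) (E(t, b) = b + t*(3*(-12 + b)*(4 + b)) = b + 3*t*(-12 + b)*(4 + b))
n(N) = 1528 (n(N) = -2*(4 + 3*4*(-12 + 4)*(4 + 4)) = -2*(4 + 3*4*(-8)*8) = -2*(4 - 768) = -2*(-764) = 1528)
1/n(-8) = 1/1528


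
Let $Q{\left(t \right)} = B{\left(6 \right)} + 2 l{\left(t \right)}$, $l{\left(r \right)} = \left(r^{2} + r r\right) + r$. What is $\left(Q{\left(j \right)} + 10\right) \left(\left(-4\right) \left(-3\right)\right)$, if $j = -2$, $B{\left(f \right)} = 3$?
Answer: $300$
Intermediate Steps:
$l{\left(r \right)} = r + 2 r^{2}$ ($l{\left(r \right)} = \left(r^{2} + r^{2}\right) + r = 2 r^{2} + r = r + 2 r^{2}$)
$Q{\left(t \right)} = 3 + 2 t \left(1 + 2 t\right)$
$\left(Q{\left(j \right)} + 10\right) \left(\left(-4\right) \left(-3\right)\right) = \left(\left(3 + 2 \left(-2\right) \left(1 + 2 \left(-2\right)\right)\right) + 10\right) \left(\left(-4\right) \left(-3\right)\right) = \left(\left(3 + 2 \left(-2\right) \left(1 - 4\right)\right) + 10\right) 12 = \left(\left(3 + 2 \left(-2\right) \left(-3\right)\right) + 10\right) 12 = \left(\left(3 + 12\right) + 10\right) 12 = \left(15 + 10\right) 12 = 25 \cdot 12 = 300$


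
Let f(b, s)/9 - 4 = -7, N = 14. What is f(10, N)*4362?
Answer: -117774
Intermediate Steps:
f(b, s) = -27 (f(b, s) = 36 + 9*(-7) = 36 - 63 = -27)
f(10, N)*4362 = -27*4362 = -117774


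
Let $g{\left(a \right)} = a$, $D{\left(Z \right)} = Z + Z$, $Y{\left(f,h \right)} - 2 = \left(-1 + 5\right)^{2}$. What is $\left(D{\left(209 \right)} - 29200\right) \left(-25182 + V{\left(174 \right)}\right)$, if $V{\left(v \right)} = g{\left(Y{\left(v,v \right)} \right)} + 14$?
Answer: $723867300$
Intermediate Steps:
$Y{\left(f,h \right)} = 18$ ($Y{\left(f,h \right)} = 2 + \left(-1 + 5\right)^{2} = 2 + 4^{2} = 2 + 16 = 18$)
$D{\left(Z \right)} = 2 Z$
$V{\left(v \right)} = 32$ ($V{\left(v \right)} = 18 + 14 = 32$)
$\left(D{\left(209 \right)} - 29200\right) \left(-25182 + V{\left(174 \right)}\right) = \left(2 \cdot 209 - 29200\right) \left(-25182 + 32\right) = \left(418 - 29200\right) \left(-25150\right) = \left(-28782\right) \left(-25150\right) = 723867300$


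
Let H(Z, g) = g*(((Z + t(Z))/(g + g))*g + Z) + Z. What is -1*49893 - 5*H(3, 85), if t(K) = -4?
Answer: -101941/2 ≈ -50971.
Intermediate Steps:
H(Z, g) = Z + g*(-2 + 3*Z/2) (H(Z, g) = g*(((Z - 4)/(g + g))*g + Z) + Z = g*(((-4 + Z)/((2*g)))*g + Z) + Z = g*(((-4 + Z)*(1/(2*g)))*g + Z) + Z = g*(((-4 + Z)/(2*g))*g + Z) + Z = g*((-2 + Z/2) + Z) + Z = g*(-2 + 3*Z/2) + Z = Z + g*(-2 + 3*Z/2))
-1*49893 - 5*H(3, 85) = -1*49893 - 5*(3 - 2*85 + (3/2)*3*85) = -49893 - 5*(3 - 170 + 765/2) = -49893 - 5*431/2 = -49893 - 2155/2 = -101941/2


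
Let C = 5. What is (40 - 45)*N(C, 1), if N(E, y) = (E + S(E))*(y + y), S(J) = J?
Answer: -100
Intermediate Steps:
N(E, y) = 4*E*y (N(E, y) = (E + E)*(y + y) = (2*E)*(2*y) = 4*E*y)
(40 - 45)*N(C, 1) = (40 - 45)*(4*5*1) = -5*20 = -100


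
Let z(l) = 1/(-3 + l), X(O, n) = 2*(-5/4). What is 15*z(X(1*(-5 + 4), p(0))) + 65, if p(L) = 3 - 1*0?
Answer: 685/11 ≈ 62.273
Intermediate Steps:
p(L) = 3 (p(L) = 3 + 0 = 3)
X(O, n) = -5/2 (X(O, n) = 2*(-5*¼) = 2*(-5/4) = -5/2)
15*z(X(1*(-5 + 4), p(0))) + 65 = 15/(-3 - 5/2) + 65 = 15/(-11/2) + 65 = 15*(-2/11) + 65 = -30/11 + 65 = 685/11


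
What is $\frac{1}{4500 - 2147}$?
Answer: $\frac{1}{2353} \approx 0.00042499$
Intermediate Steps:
$\frac{1}{4500 - 2147} = \frac{1}{2353}$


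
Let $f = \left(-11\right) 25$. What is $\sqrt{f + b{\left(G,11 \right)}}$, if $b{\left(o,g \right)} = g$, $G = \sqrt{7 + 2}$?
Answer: $2 i \sqrt{66} \approx 16.248 i$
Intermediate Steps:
$f = -275$
$G = 3$ ($G = \sqrt{9} = 3$)
$\sqrt{f + b{\left(G,11 \right)}} = \sqrt{-275 + 11} = \sqrt{-264} = 2 i \sqrt{66}$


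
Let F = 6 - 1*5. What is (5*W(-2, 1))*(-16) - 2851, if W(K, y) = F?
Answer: -2931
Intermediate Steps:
F = 1 (F = 6 - 5 = 1)
W(K, y) = 1
(5*W(-2, 1))*(-16) - 2851 = (5*1)*(-16) - 2851 = 5*(-16) - 2851 = -80 - 2851 = -2931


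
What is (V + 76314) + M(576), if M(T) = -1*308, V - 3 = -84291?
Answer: -8282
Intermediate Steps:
V = -84288 (V = 3 - 84291 = -84288)
M(T) = -308
(V + 76314) + M(576) = (-84288 + 76314) - 308 = -7974 - 308 = -8282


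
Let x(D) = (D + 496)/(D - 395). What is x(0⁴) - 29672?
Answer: -11720936/395 ≈ -29673.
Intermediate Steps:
x(D) = (496 + D)/(-395 + D)
x(0⁴) - 29672 = (496 + 0⁴)/(-395 + 0⁴) - 29672 = (496 + 0)/(-395 + 0) - 29672 = 496/(-395) - 29672 = -1/395*496 - 29672 = -496/395 - 29672 = -11720936/395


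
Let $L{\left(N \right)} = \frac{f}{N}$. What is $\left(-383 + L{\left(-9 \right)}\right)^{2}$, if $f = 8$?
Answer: $\frac{11937025}{81} \approx 1.4737 \cdot 10^{5}$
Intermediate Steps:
$L{\left(N \right)} = \frac{8}{N}$
$\left(-383 + L{\left(-9 \right)}\right)^{2} = \left(-383 + \frac{8}{-9}\right)^{2} = \left(-383 + 8 \left(- \frac{1}{9}\right)\right)^{2} = \left(-383 - \frac{8}{9}\right)^{2} = \left(- \frac{3455}{9}\right)^{2} = \frac{11937025}{81}$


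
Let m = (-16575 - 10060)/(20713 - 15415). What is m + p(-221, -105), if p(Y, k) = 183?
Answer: 942899/5298 ≈ 177.97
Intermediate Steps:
m = -26635/5298 ≈ -5.0274
m + p(-221, -105) = -26635/5298 + 183 = 942899/5298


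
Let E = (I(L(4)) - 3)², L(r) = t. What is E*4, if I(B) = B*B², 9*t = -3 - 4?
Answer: 25603600/531441 ≈ 48.178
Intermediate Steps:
t = -7/9 (t = (-3 - 4)/9 = (⅑)*(-7) = -7/9 ≈ -0.77778)
L(r) = -7/9
I(B) = B³
E = 6400900/531441 (E = ((-7/9)³ - 3)² = (-343/729 - 3)² = (-2530/729)² = 6400900/531441 ≈ 12.044)
E*4 = (6400900/531441)*4 = 25603600/531441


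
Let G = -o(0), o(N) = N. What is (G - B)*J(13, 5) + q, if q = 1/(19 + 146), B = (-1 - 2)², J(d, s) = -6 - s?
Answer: 16336/165 ≈ 99.006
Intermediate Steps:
B = 9 (B = (-3)² = 9)
G = 0 (G = -1*0 = 0)
q = 1/165 ≈ 0.0060606
(G - B)*J(13, 5) + q = (0 - 1*9)*(-6 - 1*5) + 1/165 = (0 - 9)*(-6 - 5) + 1/165 = -9*(-11) + 1/165 = 99 + 1/165 = 16336/165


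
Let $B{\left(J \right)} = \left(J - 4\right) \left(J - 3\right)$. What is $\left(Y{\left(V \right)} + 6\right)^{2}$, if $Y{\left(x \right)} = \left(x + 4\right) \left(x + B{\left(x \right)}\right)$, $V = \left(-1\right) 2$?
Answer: $3844$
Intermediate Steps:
$V = -2$
$B{\left(J \right)} = \left(-4 + J\right) \left(-3 + J\right)$
$Y{\left(x \right)} = \left(4 + x\right) \left(12 + x^{2} - 6 x\right)$ ($Y{\left(x \right)} = \left(x + 4\right) \left(x + \left(12 + x^{2} - 7 x\right)\right) = \left(4 + x\right) \left(12 + x^{2} - 6 x\right)$)
$\left(Y{\left(V \right)} + 6\right)^{2} = \left(\left(48 + \left(-2\right)^{3} - -24 - 2 \left(-2\right)^{2}\right) + 6\right)^{2} = \left(\left(48 - 8 + 24 - 8\right) + 6\right)^{2} = \left(56 + 6\right)^{2} = 62^{2} = 3844$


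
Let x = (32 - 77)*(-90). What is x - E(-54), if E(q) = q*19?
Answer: 5076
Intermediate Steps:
E(q) = 19*q
x = 4050 (x = -45*(-90) = 4050)
x - E(-54) = 4050 - 19*(-54) = 4050 - 1*(-1026) = 4050 + 1026 = 5076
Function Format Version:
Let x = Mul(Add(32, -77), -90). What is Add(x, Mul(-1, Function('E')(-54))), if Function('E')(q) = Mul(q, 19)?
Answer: 5076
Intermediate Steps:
Function('E')(q) = Mul(19, q)
x = 4050 (x = Mul(-45, -90) = 4050)
Add(x, Mul(-1, Function('E')(-54))) = Add(4050, Mul(-1, Mul(19, -54))) = Add(4050, Mul(-1, -1026)) = Add(4050, 1026) = 5076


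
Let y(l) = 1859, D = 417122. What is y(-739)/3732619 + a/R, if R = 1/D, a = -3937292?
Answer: -557290574454918127/339329 ≈ -1.6423e+12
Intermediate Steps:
R = 1/417122 ≈ 2.3974e-6
y(-739)/3732619 + a/R = 1859/3732619 - 3937292/1/417122 = 1859*(1/3732619) - 3937292*417122 = 169/339329 - 1642331113624 = -557290574454918127/339329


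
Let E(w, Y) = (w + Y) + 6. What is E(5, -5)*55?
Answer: 330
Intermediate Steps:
E(w, Y) = 6 + Y + w (E(w, Y) = (Y + w) + 6 = 6 + Y + w)
E(5, -5)*55 = (6 - 5 + 5)*55 = 6*55 = 330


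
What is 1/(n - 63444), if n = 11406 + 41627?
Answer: -1/10411 ≈ -9.6052e-5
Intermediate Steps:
n = 53033
1/(n - 63444) = 1/(53033 - 63444) = 1/(-10411) = -1/10411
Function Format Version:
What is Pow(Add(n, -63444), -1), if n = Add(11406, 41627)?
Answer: Rational(-1, 10411) ≈ -9.6052e-5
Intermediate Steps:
n = 53033
Pow(Add(n, -63444), -1) = Pow(Add(53033, -63444), -1) = Pow(-10411, -1) = Rational(-1, 10411)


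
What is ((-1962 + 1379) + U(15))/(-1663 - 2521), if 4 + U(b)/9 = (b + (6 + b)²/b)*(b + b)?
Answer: -11369/4184 ≈ -2.7173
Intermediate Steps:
U(b) = -36 + 18*b*(b + (6 + b)²/b) (U(b) = -36 + 9*((b + (6 + b)²/b)*(b + b)) = -36 + 9*((b + (6 + b)²/b)*(2*b)) = -36 + 9*(2*b*(b + (6 + b)²/b)) = -36 + 18*b*(b + (6 + b)²/b))
((-1962 + 1379) + U(15))/(-1663 - 2521) = ((-1962 + 1379) + (612 + 36*15² + 216*15))/(-1663 - 2521) = (-583 + (612 + 36*225 + 3240))/(-4184) = (-583 + (612 + 8100 + 3240))*(-1/4184) = (-583 + 11952)*(-1/4184) = 11369*(-1/4184) = -11369/4184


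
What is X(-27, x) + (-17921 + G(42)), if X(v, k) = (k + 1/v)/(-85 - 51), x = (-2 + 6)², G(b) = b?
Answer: -65652119/3672 ≈ -17879.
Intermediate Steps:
x = 16 (x = 4² = 16)
X(v, k) = -k/136 - 1/(136*v) (X(v, k) = (k + 1/v)/(-136) = (k + 1/v)*(-1/136) = -k/136 - 1/(136*v))
X(-27, x) + (-17921 + G(42)) = (1/136)*(-1 - 1*16*(-27))/(-27) + (-17921 + 42) = (1/136)*(-1/27)*(-1 + 432) - 17879 = (1/136)*(-1/27)*431 - 17879 = -431/3672 - 17879 = -65652119/3672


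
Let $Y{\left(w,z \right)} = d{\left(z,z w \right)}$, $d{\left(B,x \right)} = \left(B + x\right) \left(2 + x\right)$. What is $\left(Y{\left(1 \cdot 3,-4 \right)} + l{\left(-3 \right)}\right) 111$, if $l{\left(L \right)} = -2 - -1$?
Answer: $17649$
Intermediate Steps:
$d{\left(B,x \right)} = \left(2 + x\right) \left(B + x\right)$
$Y{\left(w,z \right)} = 2 z + w z^{2} + w^{2} z^{2} + 2 w z$ ($Y{\left(w,z \right)} = \left(z w\right)^{2} + 2 z + 2 z w + z z w = \left(w z\right)^{2} + 2 z + 2 w z + z w z = w^{2} z^{2} + 2 z + 2 w z + w z^{2} = 2 z + w z^{2} + w^{2} z^{2} + 2 w z$)
$l{\left(L \right)} = -1$ ($l{\left(L \right)} = -2 + 1 = -1$)
$\left(Y{\left(1 \cdot 3,-4 \right)} + l{\left(-3 \right)}\right) 111 = \left(- 4 \left(2 + 2 \cdot 1 \cdot 3 + 1 \cdot 3 \left(-4\right) - 4 \left(1 \cdot 3\right)^{2}\right) - 1\right) 111 = \left(- 4 \left(2 + 2 \cdot 3 + 3 \left(-4\right) - 4 \cdot 3^{2}\right) - 1\right) 111 = \left(- 4 \left(2 + 6 - 12 - 36\right) - 1\right) 111 = \left(\left(-4\right) \left(-40\right) - 1\right) 111 = \left(160 - 1\right) 111 = 159 \cdot 111 = 17649$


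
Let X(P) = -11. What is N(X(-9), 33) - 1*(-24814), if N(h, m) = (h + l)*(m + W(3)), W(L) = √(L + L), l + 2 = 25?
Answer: 25210 + 12*√6 ≈ 25239.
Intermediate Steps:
l = 23 (l = -2 + 25 = 23)
W(L) = √2*√L (W(L) = √(2*L) = √2*√L)
N(h, m) = (23 + h)*(m + √6) (N(h, m) = (h + 23)*(m + √2*√3) = (23 + h)*(m + √6))
N(X(-9), 33) - 1*(-24814) = (23*33 + 23*√6 - 11*33 - 11*√6) - 1*(-24814) = (759 + 23*√6 - 363 - 11*√6) + 24814 = (396 + 12*√6) + 24814 = 25210 + 12*√6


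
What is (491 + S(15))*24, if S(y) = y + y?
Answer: 12504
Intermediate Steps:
S(y) = 2*y
(491 + S(15))*24 = (491 + 2*15)*24 = (491 + 30)*24 = 521*24 = 12504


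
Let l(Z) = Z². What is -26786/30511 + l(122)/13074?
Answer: 51962780/199450407 ≈ 0.26053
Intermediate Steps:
-26786/30511 + l(122)/13074 = -26786/30511 + 122²/13074 = -26786*1/30511 + 14884*(1/13074) = -26786/30511 + 7442/6537 = 51962780/199450407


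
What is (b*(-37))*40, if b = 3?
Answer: -4440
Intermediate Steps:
(b*(-37))*40 = (3*(-37))*40 = -111*40 = -4440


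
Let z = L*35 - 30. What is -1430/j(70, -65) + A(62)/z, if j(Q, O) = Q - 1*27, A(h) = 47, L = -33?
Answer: -1696571/50955 ≈ -33.295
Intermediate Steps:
z = -1185 (z = -33*35 - 30 = -1155 - 30 = -1185)
j(Q, O) = -27 + Q (j(Q, O) = Q - 27 = -27 + Q)
-1430/j(70, -65) + A(62)/z = -1430/(-27 + 70) + 47/(-1185) = -1430/43 + 47*(-1/1185) = -1430*1/43 - 47/1185 = -1430/43 - 47/1185 = -1696571/50955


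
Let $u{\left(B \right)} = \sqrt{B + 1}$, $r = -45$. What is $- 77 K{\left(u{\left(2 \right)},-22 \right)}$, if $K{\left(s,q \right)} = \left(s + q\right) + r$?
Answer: $5159 - 77 \sqrt{3} \approx 5025.6$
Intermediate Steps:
$u{\left(B \right)} = \sqrt{1 + B}$
$K{\left(s,q \right)} = -45 + q + s$ ($K{\left(s,q \right)} = \left(s + q\right) - 45 = \left(q + s\right) - 45 = -45 + q + s$)
$- 77 K{\left(u{\left(2 \right)},-22 \right)} = - 77 \left(-45 - 22 + \sqrt{1 + 2}\right) = - 77 \left(-45 - 22 + \sqrt{3}\right) = - 77 \left(-67 + \sqrt{3}\right) = 5159 - 77 \sqrt{3}$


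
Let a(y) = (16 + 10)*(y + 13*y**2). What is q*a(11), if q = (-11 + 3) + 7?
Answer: -41184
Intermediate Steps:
a(y) = 26*y + 338*y**2 (a(y) = 26*(y + 13*y**2) = 26*y + 338*y**2)
q = -1 (q = -8 + 7 = -1)
q*a(11) = -26*11*(1 + 13*11) = -26*11*(1 + 143) = -26*11*144 = -1*41184 = -41184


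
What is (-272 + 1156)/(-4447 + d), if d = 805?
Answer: -442/1821 ≈ -0.24272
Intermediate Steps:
(-272 + 1156)/(-4447 + d) = (-272 + 1156)/(-4447 + 805) = 884/(-3642) = 884*(-1/3642) = -442/1821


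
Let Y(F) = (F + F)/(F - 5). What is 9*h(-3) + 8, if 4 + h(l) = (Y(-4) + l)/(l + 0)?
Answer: -65/3 ≈ -21.667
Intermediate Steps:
Y(F) = 2*F/(-5 + F) (Y(F) = (2*F)/(-5 + F) = 2*F/(-5 + F))
h(l) = -4 + (8/9 + l)/l (h(l) = -4 + (2*(-4)/(-5 - 4) + l)/(l + 0) = -4 + (2*(-4)/(-9) + l)/l = -4 + (2*(-4)*(-⅑) + l)/l = -4 + (8/9 + l)/l)
9*h(-3) + 8 = 9*(-3 + (8/9)/(-3)) + 8 = 9*(-3 + (8/9)*(-⅓)) + 8 = 9*(-3 - 8/27) + 8 = 9*(-89/27) + 8 = -89/3 + 8 = -65/3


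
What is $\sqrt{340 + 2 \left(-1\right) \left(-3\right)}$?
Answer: $\sqrt{346} \approx 18.601$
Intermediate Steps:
$\sqrt{340 + 2 \left(-1\right) \left(-3\right)} = \sqrt{340 - -6} = \sqrt{340 + 6} = \sqrt{346}$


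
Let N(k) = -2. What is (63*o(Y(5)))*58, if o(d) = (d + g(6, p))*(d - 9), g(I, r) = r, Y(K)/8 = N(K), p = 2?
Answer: 1278900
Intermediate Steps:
Y(K) = -16 (Y(K) = 8*(-2) = -16)
o(d) = (-9 + d)*(2 + d) (o(d) = (d + 2)*(d - 9) = (2 + d)*(-9 + d) = (-9 + d)*(2 + d))
(63*o(Y(5)))*58 = (63*(-18 + (-16)² - 7*(-16)))*58 = (63*(-18 + 256 + 112))*58 = (63*350)*58 = 22050*58 = 1278900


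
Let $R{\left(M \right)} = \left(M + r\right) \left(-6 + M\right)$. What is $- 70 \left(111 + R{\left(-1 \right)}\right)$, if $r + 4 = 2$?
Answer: $-9240$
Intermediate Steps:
$r = -2$ ($r = -4 + 2 = -2$)
$R{\left(M \right)} = \left(-6 + M\right) \left(-2 + M\right)$ ($R{\left(M \right)} = \left(M - 2\right) \left(-6 + M\right) = \left(-2 + M\right) \left(-6 + M\right) = \left(-6 + M\right) \left(-2 + M\right)$)
$- 70 \left(111 + R{\left(-1 \right)}\right) = - 70 \left(111 + \left(12 + \left(-1\right)^{2} - -8\right)\right) = - 70 \left(111 + \left(12 + 1 + 8\right)\right) = - 70 \left(111 + 21\right) = \left(-70\right) 132 = -9240$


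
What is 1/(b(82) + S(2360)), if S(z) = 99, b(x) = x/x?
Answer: 1/100 ≈ 0.010000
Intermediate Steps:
b(x) = 1
1/(b(82) + S(2360)) = 1/(1 + 99) = 1/100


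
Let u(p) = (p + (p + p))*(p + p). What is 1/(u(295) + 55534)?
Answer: 1/577684 ≈ 1.7311e-6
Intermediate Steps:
u(p) = 6*p² (u(p) = (p + 2*p)*(2*p) = (3*p)*(2*p) = 6*p²)
1/(u(295) + 55534) = 1/(6*295² + 55534) = 1/(6*87025 + 55534) = 1/(522150 + 55534) = 1/577684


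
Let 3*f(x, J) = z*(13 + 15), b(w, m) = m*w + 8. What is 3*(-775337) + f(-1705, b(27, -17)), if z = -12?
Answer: -2326123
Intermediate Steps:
b(w, m) = 8 + m*w
f(x, J) = -112 (f(x, J) = (-12*(13 + 15))/3 = (-12*28)/3 = (⅓)*(-336) = -112)
3*(-775337) + f(-1705, b(27, -17)) = 3*(-775337) - 112 = -2326011 - 112 = -2326123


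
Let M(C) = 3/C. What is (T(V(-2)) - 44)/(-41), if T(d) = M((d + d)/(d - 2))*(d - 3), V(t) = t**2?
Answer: 173/164 ≈ 1.0549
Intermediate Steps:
T(d) = 3*(-3 + d)*(-2 + d)/(2*d) (T(d) = (3/(((d + d)/(d - 2))))*(d - 3) = (3/(((2*d)/(-2 + d))))*(-3 + d) = (3/((2*d/(-2 + d))))*(-3 + d) = (3*((-2 + d)/(2*d)))*(-3 + d) = (3*(-2 + d)/(2*d))*(-3 + d) = 3*(-3 + d)*(-2 + d)/(2*d))
(T(V(-2)) - 44)/(-41) = (3*(-3 + (-2)**2)*(-2 + (-2)**2)/(2*((-2)**2)) - 44)/(-41) = -((3/2)*(-3 + 4)*(-2 + 4)/4 - 44)/41 = -((3/2)*(1/4)*1*2 - 44)/41 = -(3/4 - 44)/41 = -1/41*(-173/4) = 173/164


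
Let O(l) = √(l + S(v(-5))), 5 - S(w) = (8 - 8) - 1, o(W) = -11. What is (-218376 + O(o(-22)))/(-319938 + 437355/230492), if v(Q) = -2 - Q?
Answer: 16777973664/24580904047 - 230492*I*√5/73742712141 ≈ 0.68256 - 6.9891e-6*I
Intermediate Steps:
S(w) = 6 (S(w) = 5 - ((8 - 8) - 1) = 5 - (0 - 1) = 5 - 1*(-1) = 5 + 1 = 6)
O(l) = √(6 + l) (O(l) = √(l + 6) = √(6 + l))
(-218376 + O(o(-22)))/(-319938 + 437355/230492) = (-218376 + √(6 - 11))/(-319938 + 437355/230492) = (-218376 + √(-5))/(-319938 + 437355*(1/230492)) = (-218376 + I*√5)/(-319938 + 437355/230492) = (-218376 + I*√5)/(-73742712141/230492) = (-218376 + I*√5)*(-230492/73742712141) = 16777973664/24580904047 - 230492*I*√5/73742712141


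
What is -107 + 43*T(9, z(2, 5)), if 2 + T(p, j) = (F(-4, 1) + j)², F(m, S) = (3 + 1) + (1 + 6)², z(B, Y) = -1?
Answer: 116079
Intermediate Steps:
F(m, S) = 53 (F(m, S) = 4 + 7² = 4 + 49 = 53)
T(p, j) = -2 + (53 + j)²
-107 + 43*T(9, z(2, 5)) = -107 + 43*(-2 + (53 - 1)²) = -107 + 43*(-2 + 52²) = -107 + 43*(-2 + 2704) = -107 + 43*2702 = -107 + 116186 = 116079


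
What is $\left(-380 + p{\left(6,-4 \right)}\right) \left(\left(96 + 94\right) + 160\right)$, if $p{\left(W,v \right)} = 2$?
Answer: $-132300$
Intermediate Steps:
$\left(-380 + p{\left(6,-4 \right)}\right) \left(\left(96 + 94\right) + 160\right) = \left(-380 + 2\right) \left(\left(96 + 94\right) + 160\right) = - 378 \left(190 + 160\right) = \left(-378\right) 350 = -132300$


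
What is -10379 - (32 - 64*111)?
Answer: -3307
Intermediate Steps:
-10379 - (32 - 64*111) = -10379 - (32 - 7104) = -10379 - 1*(-7072) = -10379 + 7072 = -3307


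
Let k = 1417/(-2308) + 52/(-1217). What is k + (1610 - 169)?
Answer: 4045688171/2808836 ≈ 1440.3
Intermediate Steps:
k = -1844505/2808836 (k = 1417*(-1/2308) + 52*(-1/1217) = -1417/2308 - 52/1217 = -1844505/2808836 ≈ -0.65668)
k + (1610 - 169) = -1844505/2808836 + (1610 - 169) = -1844505/2808836 + 1441 = 4045688171/2808836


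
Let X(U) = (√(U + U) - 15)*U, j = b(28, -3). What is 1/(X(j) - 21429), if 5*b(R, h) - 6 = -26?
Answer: I/(-21369*I + 8*√2) ≈ -4.6797e-5 + 2.4776e-8*I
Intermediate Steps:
b(R, h) = -4 (b(R, h) = 6/5 + (⅕)*(-26) = 6/5 - 26/5 = -4)
j = -4
X(U) = U*(-15 + √2*√U) (X(U) = (√(2*U) - 15)*U = (√2*√U - 15)*U = (-15 + √2*√U)*U = U*(-15 + √2*√U))
1/(X(j) - 21429) = 1/((-15*(-4) + √2*(-4)^(3/2)) - 21429) = 1/((60 + √2*(-8*I)) - 21429) = 1/((60 - 8*I*√2) - 21429) = 1/(-21369 - 8*I*√2)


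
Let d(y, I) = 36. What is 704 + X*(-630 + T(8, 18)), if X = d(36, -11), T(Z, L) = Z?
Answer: -21688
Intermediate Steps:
X = 36
704 + X*(-630 + T(8, 18)) = 704 + 36*(-630 + 8) = 704 + 36*(-622) = 704 - 22392 = -21688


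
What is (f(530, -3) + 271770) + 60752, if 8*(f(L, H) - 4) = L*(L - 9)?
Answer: 1468169/4 ≈ 3.6704e+5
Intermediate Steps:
f(L, H) = 4 + L*(-9 + L)/8 (f(L, H) = 4 + (L*(L - 9))/8 = 4 + (L*(-9 + L))/8 = 4 + L*(-9 + L)/8)
(f(530, -3) + 271770) + 60752 = ((4 - 9/8*530 + (⅛)*530²) + 271770) + 60752 = ((4 - 2385/4 + (⅛)*280900) + 271770) + 60752 = ((4 - 2385/4 + 70225/2) + 271770) + 60752 = (138081/4 + 271770) + 60752 = 1225161/4 + 60752 = 1468169/4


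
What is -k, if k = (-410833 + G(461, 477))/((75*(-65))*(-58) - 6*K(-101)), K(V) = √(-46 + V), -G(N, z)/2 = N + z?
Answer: 19448911625/13324594632 + 2888963*I*√3/13324594632 ≈ 1.4596 + 0.00037553*I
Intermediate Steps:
G(N, z) = -2*N - 2*z (G(N, z) = -2*(N + z) = -2*N - 2*z)
k = -412709/(282750 - 42*I*√3) (k = (-410833 + (-2*461 - 2*477))/((75*(-65))*(-58) - 6*√(-46 - 101)) = (-410833 + (-922 - 954))/(-4875*(-58) - 42*I*√3) = (-410833 - 1876)/(282750 - 42*I*√3) = -412709/(282750 - 42*I*√3) ≈ -1.4596 - 0.00037553*I)
-k = -(-19448911625/13324594632 - 2888963*I*√3/13324594632) = 19448911625/13324594632 + 2888963*I*√3/13324594632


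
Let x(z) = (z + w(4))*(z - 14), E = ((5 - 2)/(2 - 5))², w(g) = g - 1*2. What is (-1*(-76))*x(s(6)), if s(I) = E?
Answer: -2964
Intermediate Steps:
w(g) = -2 + g (w(g) = g - 2 = -2 + g)
E = 1 (E = (3/(-3))² = (3*(-⅓))² = (-1)² = 1)
s(I) = 1
x(z) = (-14 + z)*(2 + z) (x(z) = (z + (-2 + 4))*(z - 14) = (z + 2)*(-14 + z) = (2 + z)*(-14 + z) = (-14 + z)*(2 + z))
(-1*(-76))*x(s(6)) = (-1*(-76))*(-28 + 1² - 12*1) = 76*(-28 + 1 - 12) = 76*(-39) = -2964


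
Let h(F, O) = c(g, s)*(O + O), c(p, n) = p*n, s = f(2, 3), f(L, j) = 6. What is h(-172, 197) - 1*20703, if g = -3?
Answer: -27795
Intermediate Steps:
s = 6
c(p, n) = n*p
h(F, O) = -36*O (h(F, O) = (6*(-3))*(O + O) = -36*O)
h(-172, 197) - 1*20703 = -36*197 - 1*20703 = -7092 - 20703 = -27795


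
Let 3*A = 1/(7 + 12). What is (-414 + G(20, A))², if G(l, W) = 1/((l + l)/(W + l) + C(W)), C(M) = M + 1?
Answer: 6583065911849025/38470115044 ≈ 1.7112e+5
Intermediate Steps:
A = 1/57 (A = 1/(3*(7 + 12)) = (⅓)/19 = (⅓)*(1/19) = 1/57 ≈ 0.017544)
C(M) = 1 + M
G(l, W) = 1/(1 + W + 2*l/(W + l)) (G(l, W) = 1/((l + l)/(W + l) + (1 + W)) = 1/((2*l)/(W + l) + (1 + W)) = 1/(2*l/(W + l) + (1 + W)) = 1/(1 + W + 2*l/(W + l)))
(-414 + G(20, A))² = (-414 + (1/57 + 20)/(1/57 + (1/57)² + 3*20 + (1/57)*20))² = (-414 + (1141/57)/(1/57 + 1/3249 + 60 + 20/57))² = (-414 + (1141/57)/(196138/3249))² = (-414 + (3249/196138)*(1141/57))² = (-414 + 65037/196138)² = (-81136095/196138)² = 6583065911849025/38470115044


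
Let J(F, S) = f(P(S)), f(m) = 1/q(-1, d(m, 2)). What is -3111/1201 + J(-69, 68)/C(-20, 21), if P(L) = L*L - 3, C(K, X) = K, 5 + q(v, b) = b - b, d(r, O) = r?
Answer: -309899/120100 ≈ -2.5803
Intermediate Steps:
q(v, b) = -5 (q(v, b) = -5 + (b - b) = -5 + 0 = -5)
P(L) = -3 + L² (P(L) = L² - 3 = -3 + L²)
f(m) = -⅕ (f(m) = 1/(-5) = -⅕)
J(F, S) = -⅕
-3111/1201 + J(-69, 68)/C(-20, 21) = -3111/1201 - ⅕/(-20) = -3111*1/1201 - ⅕*(-1/20) = -3111/1201 + 1/100 = -309899/120100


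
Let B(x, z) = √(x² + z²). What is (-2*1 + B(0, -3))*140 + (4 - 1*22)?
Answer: 122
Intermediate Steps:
(-2*1 + B(0, -3))*140 + (4 - 1*22) = (-2*1 + √(0² + (-3)²))*140 + (4 - 1*22) = (-2 + √(0 + 9))*140 + (4 - 22) = (-2 + √9)*140 - 18 = (-2 + 3)*140 - 18 = 1*140 - 18 = 140 - 18 = 122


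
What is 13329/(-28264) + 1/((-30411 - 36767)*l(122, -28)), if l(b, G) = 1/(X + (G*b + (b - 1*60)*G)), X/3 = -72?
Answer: -371847205/949359496 ≈ -0.39168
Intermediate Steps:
X = -216 (X = 3*(-72) = -216)
l(b, G) = 1/(-216 + G*b + G*(-60 + b)) (l(b, G) = 1/(-216 + (G*b + (b - 1*60)*G)) = 1/(-216 + (G*b + (b - 60)*G)) = 1/(-216 + (G*b + (-60 + b)*G)) = 1/(-216 + (G*b + G*(-60 + b))) = 1/(-216 + G*b + G*(-60 + b)))
13329/(-28264) + 1/((-30411 - 36767)*l(122, -28)) = 13329/(-28264) + 1/((-30411 - 36767)*((1/(2*(-108 - 30*(-28) - 28*122))))) = 13329*(-1/28264) + 1/((-67178)*((1/(2*(-108 + 840 - 3416))))) = -13329/28264 - 1/(67178*((½)/(-2684))) = -13329/28264 - 1/(67178*((½)*(-1/2684))) = -13329/28264 - 1/(67178*(-1/5368)) = -13329/28264 - 1/67178*(-5368) = -13329/28264 + 2684/33589 = -371847205/949359496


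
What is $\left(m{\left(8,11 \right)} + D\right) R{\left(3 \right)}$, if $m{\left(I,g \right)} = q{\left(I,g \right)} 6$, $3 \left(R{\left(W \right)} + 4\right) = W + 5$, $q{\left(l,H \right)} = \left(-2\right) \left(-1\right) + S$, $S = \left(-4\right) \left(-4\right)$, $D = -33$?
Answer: $-100$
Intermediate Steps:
$S = 16$
$q{\left(l,H \right)} = 18$ ($q{\left(l,H \right)} = \left(-2\right) \left(-1\right) + 16 = 2 + 16 = 18$)
$R{\left(W \right)} = - \frac{7}{3} + \frac{W}{3}$ ($R{\left(W \right)} = -4 + \frac{W + 5}{3} = -4 + \frac{5 + W}{3} = -4 + \left(\frac{5}{3} + \frac{W}{3}\right) = - \frac{7}{3} + \frac{W}{3}$)
$m{\left(I,g \right)} = 108$ ($m{\left(I,g \right)} = 18 \cdot 6 = 108$)
$\left(m{\left(8,11 \right)} + D\right) R{\left(3 \right)} = \left(108 - 33\right) \left(- \frac{7}{3} + \frac{1}{3} \cdot 3\right) = 75 \left(- \frac{7}{3} + 1\right) = 75 \left(- \frac{4}{3}\right) = -100$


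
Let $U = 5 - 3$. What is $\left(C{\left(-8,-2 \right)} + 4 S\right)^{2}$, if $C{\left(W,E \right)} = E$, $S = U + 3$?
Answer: $324$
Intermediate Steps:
$U = 2$
$S = 5$ ($S = 2 + 3 = 5$)
$\left(C{\left(-8,-2 \right)} + 4 S\right)^{2} = \left(-2 + 4 \cdot 5\right)^{2} = \left(-2 + 20\right)^{2} = 18^{2} = 324$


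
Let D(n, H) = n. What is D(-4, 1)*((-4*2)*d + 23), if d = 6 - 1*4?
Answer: -28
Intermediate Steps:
d = 2 (d = 6 - 4 = 2)
D(-4, 1)*((-4*2)*d + 23) = -4*(-4*2*2 + 23) = -4*(-8*2 + 23) = -4*(-16 + 23) = -4*7 = -28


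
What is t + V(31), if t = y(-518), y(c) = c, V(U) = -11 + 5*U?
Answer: -374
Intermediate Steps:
t = -518
t + V(31) = -518 + (-11 + 5*31) = -518 + (-11 + 155) = -518 + 144 = -374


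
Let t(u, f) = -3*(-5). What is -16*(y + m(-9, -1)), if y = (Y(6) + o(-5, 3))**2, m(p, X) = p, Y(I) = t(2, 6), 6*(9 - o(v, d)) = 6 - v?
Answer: -69460/9 ≈ -7717.8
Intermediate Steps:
o(v, d) = 8 + v/6 (o(v, d) = 9 - (6 - v)/6 = 9 + (-1 + v/6) = 8 + v/6)
t(u, f) = 15
Y(I) = 15
y = 17689/36 (y = (15 + (8 + (1/6)*(-5)))**2 = (15 + (8 - 5/6))**2 = (15 + 43/6)**2 = (133/6)**2 = 17689/36 ≈ 491.36)
-16*(y + m(-9, -1)) = -16*(17689/36 - 9) = -16*17365/36 = -69460/9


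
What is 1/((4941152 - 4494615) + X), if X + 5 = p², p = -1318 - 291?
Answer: 1/3035413 ≈ 3.2944e-7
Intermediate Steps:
p = -1609
X = 2588876 (X = -5 + (-1609)² = -5 + 2588881 = 2588876)
1/((4941152 - 4494615) + X) = 1/((4941152 - 4494615) + 2588876) = 1/(446537 + 2588876) = 1/3035413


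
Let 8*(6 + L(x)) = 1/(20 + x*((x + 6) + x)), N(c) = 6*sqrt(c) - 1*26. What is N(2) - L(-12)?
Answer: -37761/1888 + 6*sqrt(2) ≈ -11.515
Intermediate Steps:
N(c) = -26 + 6*sqrt(c) (N(c) = 6*sqrt(c) - 26 = -26 + 6*sqrt(c))
L(x) = -6 + 1/(8*(20 + x*(6 + 2*x))) (L(x) = -6 + 1/(8*(20 + x*((x + 6) + x))) = -6 + 1/(8*(20 + x*((6 + x) + x))) = -6 + 1/(8*(20 + x*(6 + 2*x))))
N(2) - L(-12) = (-26 + 6*sqrt(2)) - (-959 - 288*(-12) - 96*(-12)**2)/(16*(10 + (-12)**2 + 3*(-12))) = (-26 + 6*sqrt(2)) - (-959 + 3456 - 96*144)/(16*(10 + 144 - 36)) = (-26 + 6*sqrt(2)) - (-959 + 3456 - 13824)/(16*118) = (-26 + 6*sqrt(2)) - (-11327)/(16*118) = (-26 + 6*sqrt(2)) - 1*(-11327/1888) = (-26 + 6*sqrt(2)) + 11327/1888 = -37761/1888 + 6*sqrt(2)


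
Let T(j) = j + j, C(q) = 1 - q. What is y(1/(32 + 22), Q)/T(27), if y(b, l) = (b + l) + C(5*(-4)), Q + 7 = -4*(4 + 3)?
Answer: -755/2916 ≈ -0.25892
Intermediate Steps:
T(j) = 2*j
Q = -35 (Q = -7 - 4*(4 + 3) = -7 - 4*7 = -7 - 28 = -35)
y(b, l) = 21 + b + l (y(b, l) = (b + l) + (1 - 5*(-4)) = (b + l) + (1 - 1*(-20)) = (b + l) + (1 + 20) = (b + l) + 21 = 21 + b + l)
y(1/(32 + 22), Q)/T(27) = (21 + 1/(32 + 22) - 35)/((2*27)) = (21 + 1/54 - 35)/54 = (21 + 1/54 - 35)*(1/54) = -755/54*1/54 = -755/2916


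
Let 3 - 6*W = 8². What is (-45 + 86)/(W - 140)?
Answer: -246/901 ≈ -0.27303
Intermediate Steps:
W = -61/6 (W = ½ - ⅙*8² = ½ - ⅙*64 = ½ - 32/3 = -61/6 ≈ -10.167)
(-45 + 86)/(W - 140) = (-45 + 86)/(-61/6 - 140) = 41/(-901/6) = 41*(-6/901) = -246/901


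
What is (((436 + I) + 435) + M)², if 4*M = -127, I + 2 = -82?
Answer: 9126441/16 ≈ 5.7040e+5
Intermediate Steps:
I = -84 (I = -2 - 82 = -84)
M = -127/4 (M = (¼)*(-127) = -127/4 ≈ -31.750)
(((436 + I) + 435) + M)² = (((436 - 84) + 435) - 127/4)² = ((352 + 435) - 127/4)² = (787 - 127/4)² = (3021/4)² = 9126441/16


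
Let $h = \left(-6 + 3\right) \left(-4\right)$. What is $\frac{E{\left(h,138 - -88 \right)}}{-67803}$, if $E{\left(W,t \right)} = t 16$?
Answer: $- \frac{3616}{67803} \approx -0.053331$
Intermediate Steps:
$h = 12$ ($h = \left(-3\right) \left(-4\right) = 12$)
$E{\left(W,t \right)} = 16 t$
$\frac{E{\left(h,138 - -88 \right)}}{-67803} = \frac{16 \left(138 - -88\right)}{-67803} = 16 \left(138 + 88\right) \left(- \frac{1}{67803}\right) = 16 \cdot 226 \left(- \frac{1}{67803}\right) = 3616 \left(- \frac{1}{67803}\right) = - \frac{3616}{67803}$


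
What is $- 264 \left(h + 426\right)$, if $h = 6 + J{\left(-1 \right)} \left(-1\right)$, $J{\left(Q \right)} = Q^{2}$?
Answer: $-113784$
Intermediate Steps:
$h = 5$ ($h = 6 + \left(-1\right)^{2} \left(-1\right) = 6 + 1 \left(-1\right) = 6 - 1 = 5$)
$- 264 \left(h + 426\right) = - 264 \left(5 + 426\right) = \left(-264\right) 431 = -113784$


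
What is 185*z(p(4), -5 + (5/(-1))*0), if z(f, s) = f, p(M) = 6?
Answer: 1110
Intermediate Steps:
185*z(p(4), -5 + (5/(-1))*0) = 185*6 = 1110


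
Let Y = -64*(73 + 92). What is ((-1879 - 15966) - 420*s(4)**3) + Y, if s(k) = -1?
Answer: -27985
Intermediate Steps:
Y = -10560 (Y = -64*165 = -10560)
((-1879 - 15966) - 420*s(4)**3) + Y = ((-1879 - 15966) - 420*(-1)**3) - 10560 = (-17845 - 420*(-1)) - 10560 = (-17845 + 420) - 10560 = -17425 - 10560 = -27985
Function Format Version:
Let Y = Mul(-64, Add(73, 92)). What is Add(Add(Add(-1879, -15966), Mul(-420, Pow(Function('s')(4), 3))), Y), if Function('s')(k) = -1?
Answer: -27985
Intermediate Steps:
Y = -10560 (Y = Mul(-64, 165) = -10560)
Add(Add(Add(-1879, -15966), Mul(-420, Pow(Function('s')(4), 3))), Y) = Add(Add(Add(-1879, -15966), Mul(-420, Pow(-1, 3))), -10560) = Add(Add(-17845, Mul(-420, -1)), -10560) = Add(Add(-17845, 420), -10560) = Add(-17425, -10560) = -27985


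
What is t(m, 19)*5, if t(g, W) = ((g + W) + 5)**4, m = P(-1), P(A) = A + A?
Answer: 1171280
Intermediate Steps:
P(A) = 2*A
m = -2 (m = 2*(-1) = -2)
t(g, W) = (5 + W + g)**4 (t(g, W) = ((W + g) + 5)**4 = (5 + W + g)**4)
t(m, 19)*5 = (5 + 19 - 2)**4*5 = 22**4*5 = 234256*5 = 1171280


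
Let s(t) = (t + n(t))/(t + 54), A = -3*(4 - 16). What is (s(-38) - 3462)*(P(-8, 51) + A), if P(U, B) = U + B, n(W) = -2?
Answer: -547391/2 ≈ -2.7370e+5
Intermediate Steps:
P(U, B) = B + U
A = 36 (A = -3*(-12) = 36)
s(t) = (-2 + t)/(54 + t) (s(t) = (t - 2)/(t + 54) = (-2 + t)/(54 + t))
(s(-38) - 3462)*(P(-8, 51) + A) = ((-2 - 38)/(54 - 38) - 3462)*((51 - 8) + 36) = (-40/16 - 3462)*(43 + 36) = ((1/16)*(-40) - 3462)*79 = (-5/2 - 3462)*79 = -6929/2*79 = -547391/2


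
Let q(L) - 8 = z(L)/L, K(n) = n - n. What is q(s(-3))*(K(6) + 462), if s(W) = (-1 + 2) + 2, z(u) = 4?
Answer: 4312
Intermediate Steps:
K(n) = 0
s(W) = 3 (s(W) = 1 + 2 = 3)
q(L) = 8 + 4/L
q(s(-3))*(K(6) + 462) = (8 + 4/3)*(0 + 462) = (8 + 4*(⅓))*462 = (8 + 4/3)*462 = (28/3)*462 = 4312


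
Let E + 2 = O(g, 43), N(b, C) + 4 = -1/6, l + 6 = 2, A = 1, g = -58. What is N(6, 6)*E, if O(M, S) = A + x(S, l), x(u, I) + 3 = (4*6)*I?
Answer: 1250/3 ≈ 416.67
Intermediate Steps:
l = -4 (l = -6 + 2 = -4)
N(b, C) = -25/6 (N(b, C) = -4 - 1/6 = -25/6)
x(u, I) = -3 + 24*I (x(u, I) = -3 + (4*6)*I = -3 + 24*I)
O(M, S) = -98 (O(M, S) = 1 + (-3 + 24*(-4)) = 1 + (-3 - 96) = 1 - 99 = -98)
E = -100 (E = -2 - 98 = -100)
N(6, 6)*E = -25/6*(-100) = 1250/3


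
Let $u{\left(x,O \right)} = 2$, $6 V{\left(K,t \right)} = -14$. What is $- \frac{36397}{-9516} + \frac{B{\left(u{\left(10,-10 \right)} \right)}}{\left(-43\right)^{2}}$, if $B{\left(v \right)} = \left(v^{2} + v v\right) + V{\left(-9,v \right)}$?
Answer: $\frac{22450659}{5865028} \approx 3.8279$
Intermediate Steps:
$V{\left(K,t \right)} = - \frac{7}{3}$ ($V{\left(K,t \right)} = \frac{1}{6} \left(-14\right) = - \frac{7}{3}$)
$B{\left(v \right)} = - \frac{7}{3} + 2 v^{2}$ ($B{\left(v \right)} = \left(v^{2} + v v\right) - \frac{7}{3} = \left(v^{2} + v^{2}\right) - \frac{7}{3} = 2 v^{2} - \frac{7}{3} = - \frac{7}{3} + 2 v^{2}$)
$- \frac{36397}{-9516} + \frac{B{\left(u{\left(10,-10 \right)} \right)}}{\left(-43\right)^{2}} = - \frac{36397}{-9516} + \frac{- \frac{7}{3} + 2 \cdot 2^{2}}{\left(-43\right)^{2}} = \left(-36397\right) \left(- \frac{1}{9516}\right) + \frac{- \frac{7}{3} + 2 \cdot 4}{1849} = \frac{36397}{9516} + \left(- \frac{7}{3} + 8\right) \frac{1}{1849} = \frac{36397}{9516} + \frac{17}{3} \cdot \frac{1}{1849} = \frac{36397}{9516} + \frac{17}{5547} = \frac{22450659}{5865028}$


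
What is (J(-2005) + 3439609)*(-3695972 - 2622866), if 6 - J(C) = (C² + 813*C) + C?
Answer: -6645269171080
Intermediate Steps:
J(C) = 6 - C² - 814*C (J(C) = 6 - ((C² + 813*C) + C) = 6 - (C² + 814*C) = 6 + (-C² - 814*C) = 6 - C² - 814*C)
(J(-2005) + 3439609)*(-3695972 - 2622866) = ((6 - 1*(-2005)² - 814*(-2005)) + 3439609)*(-3695972 - 2622866) = ((6 - 1*4020025 + 1632070) + 3439609)*(-6318838) = ((6 - 4020025 + 1632070) + 3439609)*(-6318838) = (-2387949 + 3439609)*(-6318838) = 1051660*(-6318838) = -6645269171080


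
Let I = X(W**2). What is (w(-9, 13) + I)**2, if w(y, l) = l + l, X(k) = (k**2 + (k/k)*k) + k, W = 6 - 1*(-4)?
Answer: 104571076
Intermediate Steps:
W = 10 (W = 6 + 4 = 10)
X(k) = k**2 + 2*k (X(k) = (k**2 + 1*k) + k = (k**2 + k) + k = (k + k**2) + k = k**2 + 2*k)
w(y, l) = 2*l
I = 10200 (I = 10**2*(2 + 10**2) = 100*(2 + 100) = 100*102 = 10200)
(w(-9, 13) + I)**2 = (2*13 + 10200)**2 = (26 + 10200)**2 = 10226**2 = 104571076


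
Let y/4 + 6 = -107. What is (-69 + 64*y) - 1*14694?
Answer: -43691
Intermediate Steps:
y = -452 (y = -24 + 4*(-107) = -24 - 428 = -452)
(-69 + 64*y) - 1*14694 = (-69 + 64*(-452)) - 1*14694 = (-69 - 28928) - 14694 = -28997 - 14694 = -43691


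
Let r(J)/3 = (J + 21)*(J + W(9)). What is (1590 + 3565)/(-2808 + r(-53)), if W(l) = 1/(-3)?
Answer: 5155/2312 ≈ 2.2297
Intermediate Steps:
W(l) = -⅓
r(J) = 3*(21 + J)*(-⅓ + J) (r(J) = 3*((J + 21)*(J - ⅓)) = 3*((21 + J)*(-⅓ + J)) = 3*(21 + J)*(-⅓ + J))
(1590 + 3565)/(-2808 + r(-53)) = (1590 + 3565)/(-2808 + (-21 + 3*(-53)² + 62*(-53))) = 5155/(-2808 + (-21 + 3*2809 - 3286)) = 5155/(-2808 + (-21 + 8427 - 3286)) = 5155/(-2808 + 5120) = 5155/2312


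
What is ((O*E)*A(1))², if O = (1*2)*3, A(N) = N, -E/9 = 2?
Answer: 11664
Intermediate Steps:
E = -18 (E = -9*2 = -18)
O = 6 (O = 2*3 = 6)
((O*E)*A(1))² = ((6*(-18))*1)² = (-108*1)² = (-108)² = 11664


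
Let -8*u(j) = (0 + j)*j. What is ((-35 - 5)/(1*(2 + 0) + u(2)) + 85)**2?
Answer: 30625/9 ≈ 3402.8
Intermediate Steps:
u(j) = -j**2/8 (u(j) = -(0 + j)*j/8 = -j*j/8 = -j**2/8)
((-35 - 5)/(1*(2 + 0) + u(2)) + 85)**2 = ((-35 - 5)/(1*(2 + 0) - 1/8*2**2) + 85)**2 = (-40/(1*2 - 1/8*4) + 85)**2 = (-40/(2 - 1/2) + 85)**2 = (-40/3/2 + 85)**2 = (-40*2/3 + 85)**2 = (-80/3 + 85)**2 = (175/3)**2 = 30625/9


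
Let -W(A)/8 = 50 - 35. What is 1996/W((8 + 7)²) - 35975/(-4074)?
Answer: -26491/3395 ≈ -7.8029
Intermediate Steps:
W(A) = -120 (W(A) = -8*(50 - 35) = -8*15 = -120)
1996/W((8 + 7)²) - 35975/(-4074) = 1996/(-120) - 35975/(-4074) = 1996*(-1/120) - 35975*(-1/4074) = -499/30 + 35975/4074 = -26491/3395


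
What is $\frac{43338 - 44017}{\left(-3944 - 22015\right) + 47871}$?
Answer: $- \frac{679}{21912} \approx -0.030988$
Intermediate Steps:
$\frac{43338 - 44017}{\left(-3944 - 22015\right) + 47871} = - \frac{679}{-25959 + 47871} = - \frac{679}{21912}$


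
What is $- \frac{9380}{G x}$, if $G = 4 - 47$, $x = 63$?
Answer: $\frac{1340}{387} \approx 3.4625$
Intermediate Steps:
$G = -43$
$- \frac{9380}{G x} = - \frac{9380}{\left(-43\right) 63} = - \frac{9380}{-2709} = \left(-9380\right) \left(- \frac{1}{2709}\right) = \frac{1340}{387}$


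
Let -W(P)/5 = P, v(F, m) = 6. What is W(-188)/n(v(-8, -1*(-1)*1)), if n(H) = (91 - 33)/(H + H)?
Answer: 5640/29 ≈ 194.48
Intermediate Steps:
n(H) = 29/H (n(H) = 58/((2*H)) = 58*(1/(2*H)) = 29/H)
W(P) = -5*P
W(-188)/n(v(-8, -1*(-1)*1)) = (-5*(-188))/((29/6)) = 940/((29*(⅙))) = 940/(29/6) = 940*(6/29) = 5640/29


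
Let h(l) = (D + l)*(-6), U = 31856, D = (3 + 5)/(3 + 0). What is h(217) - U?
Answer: -33174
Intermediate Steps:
D = 8/3 ≈ 2.6667
h(l) = -16 - 6*l (h(l) = (8/3 + l)*(-6) = -16 - 6*l)
h(217) - U = (-16 - 6*217) - 1*31856 = (-16 - 1302) - 31856 = -1318 - 31856 = -33174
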